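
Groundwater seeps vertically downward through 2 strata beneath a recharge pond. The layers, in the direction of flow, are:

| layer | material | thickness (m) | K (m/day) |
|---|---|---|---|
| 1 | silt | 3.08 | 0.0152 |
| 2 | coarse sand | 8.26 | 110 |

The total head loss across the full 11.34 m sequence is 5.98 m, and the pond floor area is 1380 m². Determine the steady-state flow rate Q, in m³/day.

Flow is perpendicular to layering, so the layers act in series and the equivalent K is the thickness-weighted harmonic mean.
Total thickness L = 3.08 + 8.26 = 11.34 m.
Σ(b_i/K_i) = 3.08/0.0152 + 8.26/110 = 202.7 d.
K_eq = L / Σ(b_i/K_i) = 11.34 / 202.7 = 0.05594 m/day.
Q = K_eq · A · (Δh/L) = 0.05594 × 1380 × (5.98/11.34) = 40.71 m³/day.

40.7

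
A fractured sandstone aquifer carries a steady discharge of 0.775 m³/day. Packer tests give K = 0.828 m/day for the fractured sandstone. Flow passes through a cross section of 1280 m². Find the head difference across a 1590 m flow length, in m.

From Q = K·A·i, i = Q / (K·A) = 0.775 / (0.8280 × 1280) = 0.0007312.
Head loss Δh = i · L = 0.0007312 × 1590 = 1.163 m.

1.16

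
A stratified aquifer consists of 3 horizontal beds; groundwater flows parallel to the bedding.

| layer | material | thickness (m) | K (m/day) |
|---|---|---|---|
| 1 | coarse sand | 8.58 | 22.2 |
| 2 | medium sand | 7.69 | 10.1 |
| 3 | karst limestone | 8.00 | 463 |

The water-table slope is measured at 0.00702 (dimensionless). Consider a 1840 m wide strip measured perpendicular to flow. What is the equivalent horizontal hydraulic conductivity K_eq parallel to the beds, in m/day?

164

Flow is parallel to layering, so each bed carries its own Darcy discharge and the transmissivities add.
Σ(K_i·b_i) = 22.2×8.58 + 10.1×7.69 + 463×8.00 = 3972 m²/day.
Total thickness b = 24.27 m, so K_eq = Σ(K_i·b_i)/b = 163.7 m/day.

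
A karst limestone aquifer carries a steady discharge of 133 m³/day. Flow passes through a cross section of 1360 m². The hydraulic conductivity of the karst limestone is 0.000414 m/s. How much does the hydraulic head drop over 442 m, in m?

Convert K: 0.000414 m/s × 86400 = 35.77 m/day.
From Q = K·A·i, i = Q / (K·A) = 133 / (35.77 × 1360) = 0.002734.
Head loss Δh = i · L = 0.002734 × 442 = 1.208 m.

1.21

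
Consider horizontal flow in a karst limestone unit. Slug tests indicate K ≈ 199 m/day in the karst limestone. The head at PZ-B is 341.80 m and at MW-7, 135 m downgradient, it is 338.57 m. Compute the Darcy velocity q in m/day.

4.76

Hydraulic gradient i = (341.80 − 338.57) / 135 = 3.23 / 135 = 0.02393.
Specific discharge q = K · i = 199.0 × 0.02393 = 4.761 m/day.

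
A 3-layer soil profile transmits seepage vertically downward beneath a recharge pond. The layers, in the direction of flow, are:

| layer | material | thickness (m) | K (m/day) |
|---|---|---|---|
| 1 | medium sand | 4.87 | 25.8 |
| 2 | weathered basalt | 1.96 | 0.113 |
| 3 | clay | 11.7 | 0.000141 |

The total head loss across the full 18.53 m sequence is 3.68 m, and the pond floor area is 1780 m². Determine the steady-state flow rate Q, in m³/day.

Flow is perpendicular to layering, so the layers act in series and the equivalent K is the thickness-weighted harmonic mean.
Total thickness L = 4.87 + 1.96 + 11.7 = 18.53 m.
Σ(b_i/K_i) = 4.87/25.8 + 1.96/0.113 + 11.7/0.000141 = 82996 d.
K_eq = L / Σ(b_i/K_i) = 18.53 / 82996 = 0.0002233 m/day.
Q = K_eq · A · (Δh/L) = 0.0002233 × 1780 × (3.68/18.53) = 0.07892 m³/day.

0.0789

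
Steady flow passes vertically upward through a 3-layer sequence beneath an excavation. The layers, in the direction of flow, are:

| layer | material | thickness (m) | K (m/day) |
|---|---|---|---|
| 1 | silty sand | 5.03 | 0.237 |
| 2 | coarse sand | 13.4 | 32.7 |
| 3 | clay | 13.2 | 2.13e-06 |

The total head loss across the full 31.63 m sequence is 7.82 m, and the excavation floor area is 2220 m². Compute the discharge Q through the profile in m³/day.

0.00280

Flow is perpendicular to layering, so the layers act in series and the equivalent K is the thickness-weighted harmonic mean.
Total thickness L = 5.03 + 13.4 + 13.2 = 31.63 m.
Σ(b_i/K_i) = 5.03/0.237 + 13.4/32.7 + 13.2/2.13e-06 = 6.197e+06 d.
K_eq = L / Σ(b_i/K_i) = 31.63 / 6.197e+06 = 5.104e-06 m/day.
Q = K_eq · A · (Δh/L) = 5.104e-06 × 2220 × (7.82/31.63) = 0.002801 m³/day.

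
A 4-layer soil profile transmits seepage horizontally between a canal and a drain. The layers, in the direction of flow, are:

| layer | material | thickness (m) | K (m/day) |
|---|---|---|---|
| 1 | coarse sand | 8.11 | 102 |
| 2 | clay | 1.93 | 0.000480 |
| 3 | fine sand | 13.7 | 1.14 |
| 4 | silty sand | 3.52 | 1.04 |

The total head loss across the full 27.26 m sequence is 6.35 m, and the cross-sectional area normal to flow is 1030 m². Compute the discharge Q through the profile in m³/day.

Flow is perpendicular to layering, so the layers act in series and the equivalent K is the thickness-weighted harmonic mean.
Total thickness L = 8.11 + 1.93 + 13.7 + 3.52 = 27.26 m.
Σ(b_i/K_i) = 8.11/102 + 1.93/0.000480 + 13.7/1.14 + 3.52/1.04 = 4036 d.
K_eq = L / Σ(b_i/K_i) = 27.26 / 4036 = 0.006754 m/day.
Q = K_eq · A · (Δh/L) = 0.006754 × 1030 × (6.35/27.26) = 1.620 m³/day.

1.62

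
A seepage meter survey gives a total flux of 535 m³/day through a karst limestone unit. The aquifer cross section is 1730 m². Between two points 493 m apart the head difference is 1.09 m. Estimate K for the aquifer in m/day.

140

Hydraulic gradient i = Δh / L = 1.09 / 493 = 0.002211.
From Q = K·A·i, K = Q / (A·i) = 535 / (1730 × 0.002211) = 139.9 m/day.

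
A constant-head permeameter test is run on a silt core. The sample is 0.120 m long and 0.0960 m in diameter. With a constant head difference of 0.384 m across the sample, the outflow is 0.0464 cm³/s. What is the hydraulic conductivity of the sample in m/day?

Cross-sectional area A = π·(d/2)² = π × (0.0960/2)² = 0.007238 m².
Convert discharge: 0.0464 cm³/s = 4.640e-08 m³/s.
Darcy's law rearranged: K = Q·L / (A·Δh) = 4.640e-08 × 0.120 / (0.007238 × 0.384) = 2.003e-06 m/s = 0.1731 m/day.

0.173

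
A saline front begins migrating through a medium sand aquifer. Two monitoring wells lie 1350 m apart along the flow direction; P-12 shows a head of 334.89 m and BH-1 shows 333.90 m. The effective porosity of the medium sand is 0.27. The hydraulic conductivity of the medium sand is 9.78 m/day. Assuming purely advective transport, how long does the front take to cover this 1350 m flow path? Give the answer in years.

Hydraulic gradient i = (334.89 − 333.90) / 1350 = 0.99 / 1350 = 0.0007333.
Darcy flux q = K · i = 9.780 × 0.0007333 = 0.007172 m/day.
Seepage velocity v = q / n_e = 0.007172 / 0.27 = 0.02656 m/day.
Travel time t = L / v = 1350 / 0.02656 = 50823 days = 139.1 years.

139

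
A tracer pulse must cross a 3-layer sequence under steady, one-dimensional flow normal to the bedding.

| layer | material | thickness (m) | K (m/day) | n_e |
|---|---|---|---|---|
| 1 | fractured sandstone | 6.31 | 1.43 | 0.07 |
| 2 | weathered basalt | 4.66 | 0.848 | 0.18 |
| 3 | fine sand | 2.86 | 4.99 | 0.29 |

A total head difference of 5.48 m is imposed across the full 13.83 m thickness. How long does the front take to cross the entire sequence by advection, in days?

4.04

With flow normal to the layers, continuity requires the same specific discharge q through every layer.
Σ(b_i/K_i) = 6.31/1.43 + 4.66/0.848 + 2.86/4.99 = 10.48 d.
q = Δh / Σ(b_i/K_i) = 5.48 / 10.48 = 0.5229 m/day.
In each layer the seepage velocity is v_i = q/n_i, so the layer transit time is t_i = b_i·n_i / q:
  layer 1 (fractured sandstone): t_1 = 6.31 × 0.07 / 0.5229 = 0.8448 d
  layer 2 (weathered basalt): t_2 = 4.66 × 0.18 / 0.5229 = 1.604 d
  layer 3 (fine sand): t_3 = 2.86 × 0.29 / 0.5229 = 1.586 d
Total t = Σ t_i = 4.035 days.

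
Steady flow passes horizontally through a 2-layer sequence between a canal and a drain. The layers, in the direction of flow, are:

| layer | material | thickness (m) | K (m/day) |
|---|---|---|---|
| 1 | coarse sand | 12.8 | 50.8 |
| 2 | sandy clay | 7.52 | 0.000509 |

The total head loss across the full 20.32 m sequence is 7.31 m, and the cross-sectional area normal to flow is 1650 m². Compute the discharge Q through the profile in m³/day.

0.816

Flow is perpendicular to layering, so the layers act in series and the equivalent K is the thickness-weighted harmonic mean.
Total thickness L = 12.8 + 7.52 = 20.32 m.
Σ(b_i/K_i) = 12.8/50.8 + 7.52/0.000509 = 14774 d.
K_eq = L / Σ(b_i/K_i) = 20.32 / 14774 = 0.001375 m/day.
Q = K_eq · A · (Δh/L) = 0.001375 × 1650 × (7.31/20.32) = 0.8164 m³/day.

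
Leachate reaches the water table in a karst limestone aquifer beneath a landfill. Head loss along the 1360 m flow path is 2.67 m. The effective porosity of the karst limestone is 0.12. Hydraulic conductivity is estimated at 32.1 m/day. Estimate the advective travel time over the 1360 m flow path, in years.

Hydraulic gradient i = Δh / L = 2.67 / 1360 = 0.001963.
Darcy flux q = K · i = 32.10 × 0.001963 = 0.06302 m/day.
Seepage velocity v = q / n_e = 0.06302 / 0.12 = 0.5252 m/day.
Travel time t = L / v = 1360 / 0.5252 = 2590 days = 7.090 years.

7.09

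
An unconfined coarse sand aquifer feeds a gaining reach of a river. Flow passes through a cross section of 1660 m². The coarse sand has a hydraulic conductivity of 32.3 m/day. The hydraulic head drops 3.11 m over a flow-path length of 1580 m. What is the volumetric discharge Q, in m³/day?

Hydraulic gradient i = Δh / L = 3.11 / 1580 = 0.001968.
Darcy's law: Q = K · A · i = 32.30 × 1660 × 0.001968 = 105.5 m³/day.

106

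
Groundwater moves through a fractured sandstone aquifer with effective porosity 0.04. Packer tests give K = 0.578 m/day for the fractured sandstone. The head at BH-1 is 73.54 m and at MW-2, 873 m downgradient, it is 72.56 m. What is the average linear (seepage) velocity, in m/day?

Hydraulic gradient i = (73.54 − 72.56) / 873 = 0.98 / 873 = 0.001123.
Darcy flux q = K · i = 0.5780 × 0.001123 = 0.0006488 m/day.
Seepage velocity v = q / n_e = 0.0006488 / 0.04 = 0.01622 m/day.

0.0162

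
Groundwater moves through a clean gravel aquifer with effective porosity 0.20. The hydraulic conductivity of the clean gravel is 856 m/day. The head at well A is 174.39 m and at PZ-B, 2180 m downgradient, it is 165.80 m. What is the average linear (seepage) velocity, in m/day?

16.9

Hydraulic gradient i = (174.39 − 165.80) / 2180 = 8.59 / 2180 = 0.003940.
Darcy flux q = K · i = 856.0 × 0.003940 = 3.373 m/day.
Seepage velocity v = q / n_e = 3.373 / 0.20 = 16.86 m/day.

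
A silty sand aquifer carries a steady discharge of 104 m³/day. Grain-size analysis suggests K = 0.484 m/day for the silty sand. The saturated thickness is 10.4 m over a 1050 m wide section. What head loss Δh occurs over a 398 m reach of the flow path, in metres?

7.83

Cross-sectional area A = 1050 × 10.4 = 10920 m².
From Q = K·A·i, i = Q / (K·A) = 104 / (0.4840 × 10920) = 0.01968.
Head loss Δh = i · L = 0.01968 × 398 = 7.832 m.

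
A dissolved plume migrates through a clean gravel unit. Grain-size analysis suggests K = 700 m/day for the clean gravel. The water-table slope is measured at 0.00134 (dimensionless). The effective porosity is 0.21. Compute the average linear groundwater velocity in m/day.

4.47

Hydraulic gradient i = 0.00134.
Darcy flux q = K · i = 700.0 × 0.001340 = 0.9380 m/day.
Seepage velocity v = q / n_e = 0.9380 / 0.21 = 4.467 m/day.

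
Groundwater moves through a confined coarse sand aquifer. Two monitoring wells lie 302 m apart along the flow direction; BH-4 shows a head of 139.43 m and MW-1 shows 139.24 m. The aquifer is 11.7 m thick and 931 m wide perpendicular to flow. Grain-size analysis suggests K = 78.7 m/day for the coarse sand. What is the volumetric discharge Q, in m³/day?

Cross-sectional area A = 931 × 11.7 = 10893 m².
Hydraulic gradient i = (139.43 − 139.24) / 302 = 0.19 / 302 = 0.0006291.
Darcy's law: Q = K · A · i = 78.70 × 10893 × 0.0006291 = 539.3 m³/day.

539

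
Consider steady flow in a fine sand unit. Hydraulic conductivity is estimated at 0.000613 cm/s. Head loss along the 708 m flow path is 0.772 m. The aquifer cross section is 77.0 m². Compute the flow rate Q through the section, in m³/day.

0.0445

Convert K: 0.000613 cm/s × 864 = 0.5296 m/day.
Hydraulic gradient i = Δh / L = 0.772 / 708 = 0.001090.
Darcy's law: Q = K · A · i = 0.5296 × 77.00 × 0.001090 = 0.04447 m³/day.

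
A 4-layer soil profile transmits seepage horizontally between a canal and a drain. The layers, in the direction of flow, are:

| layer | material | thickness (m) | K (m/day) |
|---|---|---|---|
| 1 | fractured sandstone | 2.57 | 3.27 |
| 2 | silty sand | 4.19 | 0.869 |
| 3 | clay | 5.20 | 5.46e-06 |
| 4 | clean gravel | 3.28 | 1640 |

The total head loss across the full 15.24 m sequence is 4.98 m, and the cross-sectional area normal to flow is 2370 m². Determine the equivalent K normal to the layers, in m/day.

1.60e-05

Flow is perpendicular to layering, so the layers act in series and the equivalent K is the thickness-weighted harmonic mean.
Total thickness L = 2.57 + 4.19 + 5.20 + 3.28 = 15.24 m.
Σ(b_i/K_i) = 2.57/3.27 + 4.19/0.869 + 5.20/5.46e-06 + 3.28/1640 = 9.524e+05 d.
K_eq = L / Σ(b_i/K_i) = 15.24 / 9.524e+05 = 1.600e-05 m/day.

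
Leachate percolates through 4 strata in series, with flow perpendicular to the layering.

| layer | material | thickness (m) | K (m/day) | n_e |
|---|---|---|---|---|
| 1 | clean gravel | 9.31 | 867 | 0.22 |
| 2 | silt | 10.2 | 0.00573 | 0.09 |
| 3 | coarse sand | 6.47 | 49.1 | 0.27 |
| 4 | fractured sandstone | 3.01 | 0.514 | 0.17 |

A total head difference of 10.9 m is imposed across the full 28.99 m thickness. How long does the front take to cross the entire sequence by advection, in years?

2.34

With flow normal to the layers, continuity requires the same specific discharge q through every layer.
Σ(b_i/K_i) = 9.31/867 + 10.2/0.00573 + 6.47/49.1 + 3.01/0.514 = 1786 d.
q = Δh / Σ(b_i/K_i) = 10.9 / 1786 = 0.006103 m/day.
In each layer the seepage velocity is v_i = q/n_i, so the layer transit time is t_i = b_i·n_i / q:
  layer 1 (clean gravel): t_1 = 9.31 × 0.22 / 0.006103 = 335.6 d
  layer 2 (silt): t_2 = 10.2 × 0.09 / 0.006103 = 150.4 d
  layer 3 (coarse sand): t_3 = 6.47 × 0.27 / 0.006103 = 286.3 d
  layer 4 (fractured sandstone): t_4 = 3.01 × 0.17 / 0.006103 = 83.85 d
Total t = Σ t_i = 856.1 days = 2.344 years.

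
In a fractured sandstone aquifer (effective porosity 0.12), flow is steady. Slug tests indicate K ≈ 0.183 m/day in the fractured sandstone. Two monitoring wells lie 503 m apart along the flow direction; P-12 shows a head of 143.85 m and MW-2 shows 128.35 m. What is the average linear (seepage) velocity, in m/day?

0.0470

Hydraulic gradient i = (143.85 − 128.35) / 503 = 15.5 / 503 = 0.03082.
Darcy flux q = K · i = 0.1830 × 0.03082 = 0.005639 m/day.
Seepage velocity v = q / n_e = 0.005639 / 0.12 = 0.04699 m/day.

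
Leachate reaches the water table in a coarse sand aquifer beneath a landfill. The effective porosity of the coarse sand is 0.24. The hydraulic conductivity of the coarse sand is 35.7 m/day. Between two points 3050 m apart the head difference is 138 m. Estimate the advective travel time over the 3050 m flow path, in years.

1.24

Hydraulic gradient i = Δh / L = 138 / 3050 = 0.04525.
Darcy flux q = K · i = 35.70 × 0.04525 = 1.615 m/day.
Seepage velocity v = q / n_e = 1.615 / 0.24 = 6.730 m/day.
Travel time t = L / v = 3050 / 6.730 = 453.2 days = 1.241 years.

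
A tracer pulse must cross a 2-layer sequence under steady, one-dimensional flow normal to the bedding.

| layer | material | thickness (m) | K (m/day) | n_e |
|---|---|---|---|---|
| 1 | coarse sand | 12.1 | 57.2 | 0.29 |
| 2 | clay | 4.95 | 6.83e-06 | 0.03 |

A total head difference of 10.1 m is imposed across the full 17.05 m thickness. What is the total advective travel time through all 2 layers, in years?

With flow normal to the layers, continuity requires the same specific discharge q through every layer.
Σ(b_i/K_i) = 12.1/57.2 + 4.95/6.83e-06 = 7.247e+05 d.
q = Δh / Σ(b_i/K_i) = 10.1 / 7.247e+05 = 1.394e-05 m/day.
In each layer the seepage velocity is v_i = q/n_i, so the layer transit time is t_i = b_i·n_i / q:
  layer 1 (coarse sand): t_1 = 12.1 × 0.29 / 1.394e-05 = 2.518e+05 d
  layer 2 (clay): t_2 = 4.95 × 0.03 / 1.394e-05 = 10656 d
Total t = Σ t_i = 2.625e+05 days = 718.6 years.

719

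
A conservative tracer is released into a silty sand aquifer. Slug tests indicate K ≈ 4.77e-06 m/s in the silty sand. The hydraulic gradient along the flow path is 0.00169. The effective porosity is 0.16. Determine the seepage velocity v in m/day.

0.00435

Convert K: 4.77e-06 m/s × 86400 = 0.4121 m/day.
Hydraulic gradient i = 0.00169.
Darcy flux q = K · i = 0.4121 × 0.001690 = 0.0006965 m/day.
Seepage velocity v = q / n_e = 0.0006965 / 0.16 = 0.004353 m/day.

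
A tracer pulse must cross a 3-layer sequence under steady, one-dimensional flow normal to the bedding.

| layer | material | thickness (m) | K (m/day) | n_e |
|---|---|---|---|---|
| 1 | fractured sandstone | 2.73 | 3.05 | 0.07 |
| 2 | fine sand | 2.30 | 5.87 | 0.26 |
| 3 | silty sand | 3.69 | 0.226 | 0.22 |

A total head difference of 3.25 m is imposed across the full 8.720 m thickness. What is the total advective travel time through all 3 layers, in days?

8.68

With flow normal to the layers, continuity requires the same specific discharge q through every layer.
Σ(b_i/K_i) = 2.73/3.05 + 2.30/5.87 + 3.69/0.226 = 17.61 d.
q = Δh / Σ(b_i/K_i) = 3.25 / 17.61 = 0.1845 m/day.
In each layer the seepage velocity is v_i = q/n_i, so the layer transit time is t_i = b_i·n_i / q:
  layer 1 (fractured sandstone): t_1 = 2.73 × 0.07 / 0.1845 = 1.036 d
  layer 2 (fine sand): t_2 = 2.30 × 0.26 / 0.1845 = 3.241 d
  layer 3 (silty sand): t_3 = 3.69 × 0.22 / 0.1845 = 4.400 d
Total t = Σ t_i = 8.677 days.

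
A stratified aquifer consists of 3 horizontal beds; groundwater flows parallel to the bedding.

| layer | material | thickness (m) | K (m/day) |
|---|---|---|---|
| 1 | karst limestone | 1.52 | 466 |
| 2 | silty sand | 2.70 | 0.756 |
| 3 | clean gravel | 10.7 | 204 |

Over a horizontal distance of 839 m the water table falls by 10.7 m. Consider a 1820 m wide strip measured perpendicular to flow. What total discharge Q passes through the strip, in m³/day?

67200

Flow is parallel to layering, so each bed carries its own Darcy discharge and the transmissivities add.
Σ(K_i·b_i) = 466×1.52 + 0.756×2.70 + 204×10.7 = 2893 m²/day.
Hydraulic gradient i = Δh / L = 10.7 / 839 = 0.01275.
Q = Σ(K_i·b_i) · W · i = 2893 × 1820 × 0.01275 = 67153 m³/day.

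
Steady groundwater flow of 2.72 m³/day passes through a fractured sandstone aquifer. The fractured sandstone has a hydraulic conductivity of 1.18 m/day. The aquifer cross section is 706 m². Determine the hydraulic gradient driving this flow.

From Q = K·A·i, i = Q / (K·A) = 2.72 / (1.180 × 706.0) = 0.003265.

0.00326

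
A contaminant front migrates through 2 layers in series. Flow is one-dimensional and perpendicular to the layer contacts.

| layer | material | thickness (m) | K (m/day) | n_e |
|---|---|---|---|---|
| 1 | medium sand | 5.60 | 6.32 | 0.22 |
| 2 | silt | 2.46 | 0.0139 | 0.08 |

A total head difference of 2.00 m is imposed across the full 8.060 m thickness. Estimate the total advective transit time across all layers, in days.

127

With flow normal to the layers, continuity requires the same specific discharge q through every layer.
Σ(b_i/K_i) = 5.60/6.32 + 2.46/0.0139 = 177.9 d.
q = Δh / Σ(b_i/K_i) = 2.00 / 177.9 = 0.01124 m/day.
In each layer the seepage velocity is v_i = q/n_i, so the layer transit time is t_i = b_i·n_i / q:
  layer 1 (medium sand): t_1 = 5.60 × 0.22 / 0.01124 = 109.6 d
  layer 2 (silt): t_2 = 2.46 × 0.08 / 0.01124 = 17.50 d
Total t = Σ t_i = 127.1 days.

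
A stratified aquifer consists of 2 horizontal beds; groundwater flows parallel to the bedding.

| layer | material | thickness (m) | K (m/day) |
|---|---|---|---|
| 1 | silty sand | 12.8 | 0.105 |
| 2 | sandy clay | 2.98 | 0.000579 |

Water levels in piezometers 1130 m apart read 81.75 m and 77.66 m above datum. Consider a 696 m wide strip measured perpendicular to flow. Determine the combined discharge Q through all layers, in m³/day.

3.39

Flow is parallel to layering, so each bed carries its own Darcy discharge and the transmissivities add.
Σ(K_i·b_i) = 0.105×12.8 + 0.000579×2.98 = 1.346 m²/day.
Hydraulic gradient i = (81.75 − 77.66) / 1130 = 4.09 / 1130 = 0.003619.
Q = Σ(K_i·b_i) · W · i = 1.346 × 696 × 0.003619 = 3.390 m³/day.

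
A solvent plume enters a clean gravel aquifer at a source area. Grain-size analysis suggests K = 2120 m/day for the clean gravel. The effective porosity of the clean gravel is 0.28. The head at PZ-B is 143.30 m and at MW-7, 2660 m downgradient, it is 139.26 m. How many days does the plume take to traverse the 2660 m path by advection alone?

231

Hydraulic gradient i = (143.30 − 139.26) / 2660 = 4.04 / 2660 = 0.001519.
Darcy flux q = K · i = 2120 × 0.001519 = 3.220 m/day.
Seepage velocity v = q / n_e = 3.220 / 0.28 = 11.50 m/day.
Travel time t = L / v = 2660 / 11.50 = 231.3 days.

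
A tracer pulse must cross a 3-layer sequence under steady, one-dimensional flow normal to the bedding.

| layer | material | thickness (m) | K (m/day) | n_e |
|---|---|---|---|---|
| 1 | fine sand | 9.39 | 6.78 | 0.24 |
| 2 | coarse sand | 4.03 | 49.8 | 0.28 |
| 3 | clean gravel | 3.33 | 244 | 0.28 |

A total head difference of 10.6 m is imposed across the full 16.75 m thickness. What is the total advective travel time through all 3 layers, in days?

With flow normal to the layers, continuity requires the same specific discharge q through every layer.
Σ(b_i/K_i) = 9.39/6.78 + 4.03/49.8 + 3.33/244 = 1.480 d.
q = Δh / Σ(b_i/K_i) = 10.6 / 1.480 = 7.164 m/day.
In each layer the seepage velocity is v_i = q/n_i, so the layer transit time is t_i = b_i·n_i / q:
  layer 1 (fine sand): t_1 = 9.39 × 0.24 / 7.164 = 0.3146 d
  layer 2 (coarse sand): t_2 = 4.03 × 0.28 / 7.164 = 0.1575 d
  layer 3 (clean gravel): t_3 = 3.33 × 0.28 / 7.164 = 0.1301 d
Total t = Σ t_i = 0.6022 days.

0.602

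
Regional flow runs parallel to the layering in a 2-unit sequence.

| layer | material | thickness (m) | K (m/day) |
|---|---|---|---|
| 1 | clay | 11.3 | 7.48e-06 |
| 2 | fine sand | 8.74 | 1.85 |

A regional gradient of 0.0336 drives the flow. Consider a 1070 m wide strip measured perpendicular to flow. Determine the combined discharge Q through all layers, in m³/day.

581

Flow is parallel to layering, so each bed carries its own Darcy discharge and the transmissivities add.
Σ(K_i·b_i) = 7.48e-06×11.3 + 1.85×8.74 = 16.17 m²/day.
Hydraulic gradient i = 0.0336.
Q = Σ(K_i·b_i) · W · i = 16.17 × 1070 × 0.03360 = 581.3 m³/day.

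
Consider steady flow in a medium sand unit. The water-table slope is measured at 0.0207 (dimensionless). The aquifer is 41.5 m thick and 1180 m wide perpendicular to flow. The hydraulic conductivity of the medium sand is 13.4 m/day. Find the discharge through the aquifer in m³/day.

Cross-sectional area A = 1180 × 41.5 = 48970 m².
Hydraulic gradient i = 0.0207.
Darcy's law: Q = K · A · i = 13.40 × 48970 × 0.02070 = 13583 m³/day.

13600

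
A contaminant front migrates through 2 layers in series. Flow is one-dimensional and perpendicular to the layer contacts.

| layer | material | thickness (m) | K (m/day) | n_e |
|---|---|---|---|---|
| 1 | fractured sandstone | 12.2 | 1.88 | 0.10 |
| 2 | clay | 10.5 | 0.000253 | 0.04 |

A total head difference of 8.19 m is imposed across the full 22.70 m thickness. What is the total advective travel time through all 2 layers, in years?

22.8

With flow normal to the layers, continuity requires the same specific discharge q through every layer.
Σ(b_i/K_i) = 12.2/1.88 + 10.5/0.000253 = 41508 d.
q = Δh / Σ(b_i/K_i) = 8.19 / 41508 = 0.0001973 m/day.
In each layer the seepage velocity is v_i = q/n_i, so the layer transit time is t_i = b_i·n_i / q:
  layer 1 (fractured sandstone): t_1 = 12.2 × 0.10 / 0.0001973 = 6183 d
  layer 2 (clay): t_2 = 10.5 × 0.04 / 0.0001973 = 2129 d
Total t = Σ t_i = 8312 days = 22.76 years.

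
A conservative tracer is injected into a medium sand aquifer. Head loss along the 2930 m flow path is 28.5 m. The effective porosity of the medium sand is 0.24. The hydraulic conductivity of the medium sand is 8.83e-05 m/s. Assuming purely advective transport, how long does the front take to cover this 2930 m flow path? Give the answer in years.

Convert K: 8.83e-05 m/s × 86400 = 7.629 m/day.
Hydraulic gradient i = Δh / L = 28.5 / 2930 = 0.009727.
Darcy flux q = K · i = 7.629 × 0.009727 = 0.07421 m/day.
Seepage velocity v = q / n_e = 0.07421 / 0.24 = 0.3092 m/day.
Travel time t = L / v = 2930 / 0.3092 = 9476 days = 25.94 years.

25.9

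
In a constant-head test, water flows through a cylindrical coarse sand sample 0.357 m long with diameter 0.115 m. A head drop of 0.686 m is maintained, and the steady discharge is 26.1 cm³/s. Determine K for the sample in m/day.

Cross-sectional area A = π·(d/2)² = π × (0.115/2)² = 0.01039 m².
Convert discharge: 26.1 cm³/s = 2.610e-05 m³/s.
Darcy's law rearranged: K = Q·L / (A·Δh) = 2.610e-05 × 0.357 / (0.01039 × 0.686) = 0.001308 m/s = 113.0 m/day.

113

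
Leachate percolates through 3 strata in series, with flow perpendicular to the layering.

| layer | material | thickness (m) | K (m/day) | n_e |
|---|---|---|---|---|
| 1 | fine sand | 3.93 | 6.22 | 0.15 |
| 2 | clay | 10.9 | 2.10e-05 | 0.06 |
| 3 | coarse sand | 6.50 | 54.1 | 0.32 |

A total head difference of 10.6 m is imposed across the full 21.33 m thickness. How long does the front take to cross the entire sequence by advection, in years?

446

With flow normal to the layers, continuity requires the same specific discharge q through every layer.
Σ(b_i/K_i) = 3.93/6.22 + 10.9/2.10e-05 + 6.50/54.1 = 5.190e+05 d.
q = Δh / Σ(b_i/K_i) = 10.6 / 5.190e+05 = 2.042e-05 m/day.
In each layer the seepage velocity is v_i = q/n_i, so the layer transit time is t_i = b_i·n_i / q:
  layer 1 (fine sand): t_1 = 3.93 × 0.15 / 2.042e-05 = 28866 d
  layer 2 (clay): t_2 = 10.9 × 0.06 / 2.042e-05 = 32024 d
  layer 3 (coarse sand): t_3 = 6.50 × 0.32 / 2.042e-05 = 1.019e+05 d
Total t = Σ t_i = 1.627e+05 days = 445.6 years.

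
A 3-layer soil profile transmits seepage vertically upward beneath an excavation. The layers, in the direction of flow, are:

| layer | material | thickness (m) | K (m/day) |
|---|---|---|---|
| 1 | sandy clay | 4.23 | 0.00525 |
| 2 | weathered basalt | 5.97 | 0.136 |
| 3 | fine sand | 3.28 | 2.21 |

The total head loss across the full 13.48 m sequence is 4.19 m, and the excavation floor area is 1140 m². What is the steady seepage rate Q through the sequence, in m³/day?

Flow is perpendicular to layering, so the layers act in series and the equivalent K is the thickness-weighted harmonic mean.
Total thickness L = 4.23 + 5.97 + 3.28 = 13.48 m.
Σ(b_i/K_i) = 4.23/0.00525 + 5.97/0.136 + 3.28/2.21 = 851.1 d.
K_eq = L / Σ(b_i/K_i) = 13.48 / 851.1 = 0.01584 m/day.
Q = K_eq · A · (Δh/L) = 0.01584 × 1140 × (4.19/13.48) = 5.612 m³/day.

5.61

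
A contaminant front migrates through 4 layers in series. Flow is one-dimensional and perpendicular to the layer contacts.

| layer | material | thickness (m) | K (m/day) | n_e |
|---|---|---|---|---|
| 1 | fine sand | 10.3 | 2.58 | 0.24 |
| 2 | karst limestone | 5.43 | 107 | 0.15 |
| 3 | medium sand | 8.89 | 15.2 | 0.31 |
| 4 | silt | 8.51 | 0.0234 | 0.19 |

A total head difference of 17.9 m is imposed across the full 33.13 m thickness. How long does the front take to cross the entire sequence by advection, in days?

158

With flow normal to the layers, continuity requires the same specific discharge q through every layer.
Σ(b_i/K_i) = 10.3/2.58 + 5.43/107 + 8.89/15.2 + 8.51/0.0234 = 368.3 d.
q = Δh / Σ(b_i/K_i) = 17.9 / 368.3 = 0.04860 m/day.
In each layer the seepage velocity is v_i = q/n_i, so the layer transit time is t_i = b_i·n_i / q:
  layer 1 (fine sand): t_1 = 10.3 × 0.24 / 0.04860 = 50.86 d
  layer 2 (karst limestone): t_2 = 5.43 × 0.15 / 0.04860 = 16.76 d
  layer 3 (medium sand): t_3 = 8.89 × 0.31 / 0.04860 = 56.70 d
  layer 4 (silt): t_4 = 8.51 × 0.19 / 0.04860 = 33.27 d
Total t = Σ t_i = 157.6 days.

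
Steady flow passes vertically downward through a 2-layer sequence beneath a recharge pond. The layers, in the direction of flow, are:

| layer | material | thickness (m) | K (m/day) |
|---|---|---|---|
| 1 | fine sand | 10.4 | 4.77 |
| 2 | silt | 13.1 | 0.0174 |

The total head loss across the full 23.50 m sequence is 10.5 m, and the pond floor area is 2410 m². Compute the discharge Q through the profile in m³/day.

Flow is perpendicular to layering, so the layers act in series and the equivalent K is the thickness-weighted harmonic mean.
Total thickness L = 10.4 + 13.1 = 23.50 m.
Σ(b_i/K_i) = 10.4/4.77 + 13.1/0.0174 = 755.1 d.
K_eq = L / Σ(b_i/K_i) = 23.50 / 755.1 = 0.03112 m/day.
Q = K_eq · A · (Δh/L) = 0.03112 × 2410 × (10.5/23.50) = 33.51 m³/day.

33.5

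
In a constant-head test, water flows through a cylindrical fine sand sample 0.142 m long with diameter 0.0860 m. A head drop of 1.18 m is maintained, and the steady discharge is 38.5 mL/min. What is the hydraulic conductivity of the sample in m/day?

1.15

Cross-sectional area A = π·(d/2)² = π × (0.0860/2)² = 0.005809 m².
Convert discharge: 38.5 mL/min = 6.417e-07 m³/s.
Darcy's law rearranged: K = Q·L / (A·Δh) = 6.417e-07 × 0.142 / (0.005809 × 1.18) = 1.329e-05 m/s = 1.149 m/day.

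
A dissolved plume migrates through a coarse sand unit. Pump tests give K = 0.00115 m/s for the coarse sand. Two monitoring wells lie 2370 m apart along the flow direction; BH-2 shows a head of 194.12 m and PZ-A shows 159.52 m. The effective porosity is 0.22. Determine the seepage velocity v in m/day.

Convert K: 0.00115 m/s × 86400 = 99.36 m/day.
Hydraulic gradient i = (194.12 − 159.52) / 2370 = 34.6 / 2370 = 0.01460.
Darcy flux q = K · i = 99.36 × 0.01460 = 1.451 m/day.
Seepage velocity v = q / n_e = 1.451 / 0.22 = 6.594 m/day.

6.59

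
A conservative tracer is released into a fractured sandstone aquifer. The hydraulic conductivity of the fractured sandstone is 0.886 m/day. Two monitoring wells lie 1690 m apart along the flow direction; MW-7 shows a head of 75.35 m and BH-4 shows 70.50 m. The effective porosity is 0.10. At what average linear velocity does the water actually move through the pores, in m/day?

Hydraulic gradient i = (75.35 − 70.50) / 1690 = 4.85 / 1690 = 0.002870.
Darcy flux q = K · i = 0.8860 × 0.002870 = 0.002543 m/day.
Seepage velocity v = q / n_e = 0.002543 / 0.10 = 0.02543 m/day.

0.0254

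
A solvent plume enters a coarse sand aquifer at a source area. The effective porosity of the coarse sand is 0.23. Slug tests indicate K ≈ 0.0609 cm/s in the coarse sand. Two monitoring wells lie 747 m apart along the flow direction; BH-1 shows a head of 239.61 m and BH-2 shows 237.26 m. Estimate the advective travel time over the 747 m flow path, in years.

Convert K: 0.0609 cm/s × 864 = 52.62 m/day.
Hydraulic gradient i = (239.61 − 237.26) / 747 = 2.35 / 747 = 0.003146.
Darcy flux q = K · i = 52.62 × 0.003146 = 0.1655 m/day.
Seepage velocity v = q / n_e = 0.1655 / 0.23 = 0.7197 m/day.
Travel time t = L / v = 747 / 0.7197 = 1038 days = 2.842 years.

2.84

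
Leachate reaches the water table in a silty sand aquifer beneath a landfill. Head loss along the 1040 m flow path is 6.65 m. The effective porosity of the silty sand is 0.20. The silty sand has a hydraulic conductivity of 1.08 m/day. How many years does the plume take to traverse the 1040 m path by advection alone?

82.5

Hydraulic gradient i = Δh / L = 6.65 / 1040 = 0.006394.
Darcy flux q = K · i = 1.080 × 0.006394 = 0.006906 m/day.
Seepage velocity v = q / n_e = 0.006906 / 0.20 = 0.03453 m/day.
Travel time t = L / v = 1040 / 0.03453 = 30120 days = 82.46 years.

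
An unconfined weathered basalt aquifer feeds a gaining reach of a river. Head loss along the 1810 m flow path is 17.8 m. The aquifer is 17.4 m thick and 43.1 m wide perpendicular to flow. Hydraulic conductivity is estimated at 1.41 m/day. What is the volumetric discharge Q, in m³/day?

Cross-sectional area A = 43.1 × 17.4 = 749.9 m².
Hydraulic gradient i = Δh / L = 17.8 / 1810 = 0.009834.
Darcy's law: Q = K · A · i = 1.410 × 749.9 × 0.009834 = 10.40 m³/day.

10.4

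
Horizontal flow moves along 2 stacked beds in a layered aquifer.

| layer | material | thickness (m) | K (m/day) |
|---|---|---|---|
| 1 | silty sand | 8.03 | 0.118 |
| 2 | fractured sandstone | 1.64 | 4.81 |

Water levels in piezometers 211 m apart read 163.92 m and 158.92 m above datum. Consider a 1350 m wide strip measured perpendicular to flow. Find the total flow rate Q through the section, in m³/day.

283

Flow is parallel to layering, so each bed carries its own Darcy discharge and the transmissivities add.
Σ(K_i·b_i) = 0.118×8.03 + 4.81×1.64 = 8.836 m²/day.
Hydraulic gradient i = (163.92 − 158.92) / 211 = 5 / 211 = 0.02370.
Q = Σ(K_i·b_i) · W · i = 8.836 × 1350 × 0.02370 = 282.7 m³/day.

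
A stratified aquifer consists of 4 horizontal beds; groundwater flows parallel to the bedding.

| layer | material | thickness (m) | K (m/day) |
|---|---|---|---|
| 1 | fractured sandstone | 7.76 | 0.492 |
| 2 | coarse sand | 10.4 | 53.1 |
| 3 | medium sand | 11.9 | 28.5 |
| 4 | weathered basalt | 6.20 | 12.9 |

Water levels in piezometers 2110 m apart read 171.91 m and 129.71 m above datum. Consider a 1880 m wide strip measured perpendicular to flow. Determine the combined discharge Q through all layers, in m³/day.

Flow is parallel to layering, so each bed carries its own Darcy discharge and the transmissivities add.
Σ(K_i·b_i) = 0.492×7.76 + 53.1×10.4 + 28.5×11.9 + 12.9×6.20 = 975.2 m²/day.
Hydraulic gradient i = (171.91 − 129.71) / 2110 = 42.2 / 2110 = 0.02000.
Q = Σ(K_i·b_i) · W · i = 975.2 × 1880 × 0.02000 = 36667 m³/day.

36700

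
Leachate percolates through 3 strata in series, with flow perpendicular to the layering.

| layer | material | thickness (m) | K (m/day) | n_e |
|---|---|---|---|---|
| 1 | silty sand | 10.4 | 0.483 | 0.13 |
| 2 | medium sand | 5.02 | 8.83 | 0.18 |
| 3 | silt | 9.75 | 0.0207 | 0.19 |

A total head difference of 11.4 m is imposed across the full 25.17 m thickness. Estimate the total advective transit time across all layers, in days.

With flow normal to the layers, continuity requires the same specific discharge q through every layer.
Σ(b_i/K_i) = 10.4/0.483 + 5.02/8.83 + 9.75/0.0207 = 493.1 d.
q = Δh / Σ(b_i/K_i) = 11.4 / 493.1 = 0.02312 m/day.
In each layer the seepage velocity is v_i = q/n_i, so the layer transit time is t_i = b_i·n_i / q:
  layer 1 (silty sand): t_1 = 10.4 × 0.13 / 0.02312 = 58.48 d
  layer 2 (medium sand): t_2 = 5.02 × 0.18 / 0.02312 = 39.09 d
  layer 3 (silt): t_3 = 9.75 × 0.19 / 0.02312 = 80.13 d
Total t = Σ t_i = 177.7 days.

178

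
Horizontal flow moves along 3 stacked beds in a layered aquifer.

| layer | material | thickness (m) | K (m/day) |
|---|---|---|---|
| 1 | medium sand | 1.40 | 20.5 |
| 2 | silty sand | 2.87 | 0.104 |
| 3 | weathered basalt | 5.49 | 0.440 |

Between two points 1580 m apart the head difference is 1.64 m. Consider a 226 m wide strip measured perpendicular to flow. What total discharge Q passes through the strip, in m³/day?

7.37

Flow is parallel to layering, so each bed carries its own Darcy discharge and the transmissivities add.
Σ(K_i·b_i) = 20.5×1.40 + 0.104×2.87 + 0.440×5.49 = 31.41 m²/day.
Hydraulic gradient i = Δh / L = 1.64 / 1580 = 0.001038.
Q = Σ(K_i·b_i) · W · i = 31.41 × 226 × 0.001038 = 7.369 m³/day.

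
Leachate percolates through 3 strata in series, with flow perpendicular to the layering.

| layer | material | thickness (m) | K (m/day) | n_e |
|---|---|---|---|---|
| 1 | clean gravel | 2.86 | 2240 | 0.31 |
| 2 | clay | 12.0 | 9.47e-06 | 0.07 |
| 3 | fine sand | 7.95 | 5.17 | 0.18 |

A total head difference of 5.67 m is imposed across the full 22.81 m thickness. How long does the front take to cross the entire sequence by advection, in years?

1930

With flow normal to the layers, continuity requires the same specific discharge q through every layer.
Σ(b_i/K_i) = 2.86/2240 + 12.0/9.47e-06 + 7.95/5.17 = 1.267e+06 d.
q = Δh / Σ(b_i/K_i) = 5.67 / 1.267e+06 = 4.475e-06 m/day.
In each layer the seepage velocity is v_i = q/n_i, so the layer transit time is t_i = b_i·n_i / q:
  layer 1 (clean gravel): t_1 = 2.86 × 0.31 / 4.475e-06 = 1.981e+05 d
  layer 2 (clay): t_2 = 12.0 × 0.07 / 4.475e-06 = 1.877e+05 d
  layer 3 (fine sand): t_3 = 7.95 × 0.18 / 4.475e-06 = 3.198e+05 d
Total t = Σ t_i = 7.057e+05 days = 1932 years.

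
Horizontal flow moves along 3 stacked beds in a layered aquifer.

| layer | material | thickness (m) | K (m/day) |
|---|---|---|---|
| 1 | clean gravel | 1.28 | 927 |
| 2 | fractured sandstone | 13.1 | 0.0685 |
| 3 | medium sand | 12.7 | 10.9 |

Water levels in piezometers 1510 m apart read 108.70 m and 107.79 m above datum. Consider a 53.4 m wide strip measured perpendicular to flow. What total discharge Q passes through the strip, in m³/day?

42.7

Flow is parallel to layering, so each bed carries its own Darcy discharge and the transmissivities add.
Σ(K_i·b_i) = 927×1.28 + 0.0685×13.1 + 10.9×12.7 = 1326 m²/day.
Hydraulic gradient i = (108.70 − 107.79) / 1510 = 0.91 / 1510 = 0.0006026.
Q = Σ(K_i·b_i) · W · i = 1326 × 53.4 × 0.0006026 = 42.67 m³/day.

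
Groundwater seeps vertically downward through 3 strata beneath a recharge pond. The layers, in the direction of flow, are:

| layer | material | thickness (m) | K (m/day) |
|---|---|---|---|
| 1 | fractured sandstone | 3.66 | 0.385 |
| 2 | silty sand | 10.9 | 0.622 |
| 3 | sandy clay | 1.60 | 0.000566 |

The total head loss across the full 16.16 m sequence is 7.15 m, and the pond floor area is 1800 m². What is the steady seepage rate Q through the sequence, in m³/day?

4.51

Flow is perpendicular to layering, so the layers act in series and the equivalent K is the thickness-weighted harmonic mean.
Total thickness L = 3.66 + 10.9 + 1.60 = 16.16 m.
Σ(b_i/K_i) = 3.66/0.385 + 10.9/0.622 + 1.60/0.000566 = 2854 d.
K_eq = L / Σ(b_i/K_i) = 16.16 / 2854 = 0.005662 m/day.
Q = K_eq · A · (Δh/L) = 0.005662 × 1800 × (7.15/16.16) = 4.510 m³/day.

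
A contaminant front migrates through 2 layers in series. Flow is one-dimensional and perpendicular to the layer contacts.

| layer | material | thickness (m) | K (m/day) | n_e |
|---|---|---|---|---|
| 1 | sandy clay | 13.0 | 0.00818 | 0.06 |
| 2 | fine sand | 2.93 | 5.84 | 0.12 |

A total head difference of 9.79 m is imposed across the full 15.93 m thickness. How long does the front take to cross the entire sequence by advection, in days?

184

With flow normal to the layers, continuity requires the same specific discharge q through every layer.
Σ(b_i/K_i) = 13.0/0.00818 + 2.93/5.84 = 1590 d.
q = Δh / Σ(b_i/K_i) = 9.79 / 1590 = 0.006158 m/day.
In each layer the seepage velocity is v_i = q/n_i, so the layer transit time is t_i = b_i·n_i / q:
  layer 1 (sandy clay): t_1 = 13.0 × 0.06 / 0.006158 = 126.7 d
  layer 2 (fine sand): t_2 = 2.93 × 0.12 / 0.006158 = 57.09 d
Total t = Σ t_i = 183.8 days.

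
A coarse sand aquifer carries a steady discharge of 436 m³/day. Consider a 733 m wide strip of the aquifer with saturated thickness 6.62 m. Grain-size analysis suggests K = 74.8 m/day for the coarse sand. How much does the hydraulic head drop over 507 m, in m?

0.609

Cross-sectional area A = 733 × 6.62 = 4852 m².
From Q = K·A·i, i = Q / (K·A) = 436 / (74.80 × 4852) = 0.001201.
Head loss Δh = i · L = 0.001201 × 507 = 0.6090 m.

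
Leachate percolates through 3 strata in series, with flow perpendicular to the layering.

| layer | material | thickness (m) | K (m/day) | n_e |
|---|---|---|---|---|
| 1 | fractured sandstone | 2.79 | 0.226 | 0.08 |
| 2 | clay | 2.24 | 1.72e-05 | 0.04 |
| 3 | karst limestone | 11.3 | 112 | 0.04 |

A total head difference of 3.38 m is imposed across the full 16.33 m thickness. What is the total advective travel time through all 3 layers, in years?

With flow normal to the layers, continuity requires the same specific discharge q through every layer.
Σ(b_i/K_i) = 2.79/0.226 + 2.24/1.72e-05 + 11.3/112 = 1.302e+05 d.
q = Δh / Σ(b_i/K_i) = 3.38 / 1.302e+05 = 2.595e-05 m/day.
In each layer the seepage velocity is v_i = q/n_i, so the layer transit time is t_i = b_i·n_i / q:
  layer 1 (fractured sandstone): t_1 = 2.79 × 0.08 / 2.595e-05 = 8601 d
  layer 2 (clay): t_2 = 2.24 × 0.04 / 2.595e-05 = 3453 d
  layer 3 (karst limestone): t_3 = 11.3 × 0.04 / 2.595e-05 = 17417 d
Total t = Σ t_i = 29471 days = 80.69 years.

80.7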